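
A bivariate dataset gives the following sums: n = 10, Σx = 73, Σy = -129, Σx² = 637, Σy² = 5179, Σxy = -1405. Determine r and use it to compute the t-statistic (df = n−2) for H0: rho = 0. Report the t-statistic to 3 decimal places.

Numerator: nΣxy − (Σx)(Σy) = 10·(-1405) − (73)(-129) = -4633
Denominator: √[(nΣx²−(Σx)²)(nΣy²−(Σy)²)]
  nΣx²−(Σx)² = 10·637 − 5329 = 1041;  nΣy²−(Σy)² = 10·5179 − 16641 = 35149
  √(1041·35149) = √36590109 = 6048.9759
r = -4633 / 6048.9759 = -0.7659
t = r·√(n−2)/√(1−r²) = -0.7659·√8 / √(1−0.586603) = -2.166292 / 0.642960 = -3.369

-3.369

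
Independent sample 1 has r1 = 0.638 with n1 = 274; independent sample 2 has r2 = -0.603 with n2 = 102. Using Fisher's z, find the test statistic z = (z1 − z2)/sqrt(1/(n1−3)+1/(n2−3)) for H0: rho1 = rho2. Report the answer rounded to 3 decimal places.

z1 = atanh(0.638) = 0.754794,  z2 = atanh(-0.603) = -0.697848
SE = √(1/(n1−3) + 1/(n2−3)) = √(1/271 + 1/99) = √(0.0036900 + 0.0101010) = √0.0137910 = 0.117435
z = (z1 − z2)/SE = (0.754794 − (-0.697848)) / 0.117435 = 1.452642 / 0.117435 = 12.370

12.370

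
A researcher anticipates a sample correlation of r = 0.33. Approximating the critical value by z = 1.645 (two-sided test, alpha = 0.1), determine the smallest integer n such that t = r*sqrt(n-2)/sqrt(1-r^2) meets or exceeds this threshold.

25

Need r·√(n−2)/√(1−r²) ≥ 1.645
√(n−2) ≥ 1.645·√(1−0.1089) / 0.33 = 1.645·0.943981 / 0.33 = 4.7056
n−2 ≥ 22.1427  ⇒  n ≥ 24.1427
Smallest integer n = 25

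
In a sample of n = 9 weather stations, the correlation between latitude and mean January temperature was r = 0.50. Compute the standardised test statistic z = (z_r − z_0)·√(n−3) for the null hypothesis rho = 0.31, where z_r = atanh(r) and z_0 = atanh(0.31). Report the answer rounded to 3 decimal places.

z_r = atanh(0.50) = 0.549306,  z_0 = atanh(0.31) = 0.320545
SE = 1/√(n−3) = 1/√6 = 0.408248
z = (z_r − z_0)/SE = (0.549306 − 0.320545) / 0.408248 = 0.228761 / 0.408248 = 0.560

0.560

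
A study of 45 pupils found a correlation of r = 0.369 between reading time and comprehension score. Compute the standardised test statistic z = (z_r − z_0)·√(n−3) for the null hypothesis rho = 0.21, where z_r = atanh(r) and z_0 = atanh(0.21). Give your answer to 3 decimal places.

Fisher z: atanh(0.369) = 0.387265, atanh(0.21) = 0.213171
z = (z_r − z_0)·√(n−3) = (0.387265 − 0.213171)·√42 = 0.174094 · 6.480741 = 1.128

1.128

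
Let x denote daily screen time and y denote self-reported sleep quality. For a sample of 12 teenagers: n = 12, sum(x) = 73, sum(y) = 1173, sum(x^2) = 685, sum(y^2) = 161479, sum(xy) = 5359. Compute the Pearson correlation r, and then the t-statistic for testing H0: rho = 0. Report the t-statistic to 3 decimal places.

-1.971

S_xy = nΣxy − ΣxΣy = 12·5359 − 73·1173 = 64308 − 85629 = -21321
S_xx = nΣx² − (Σx)² = 12·685 − 73² = 8220 − 5329 = 2891
S_yy = nΣy² − (Σy)² = 12·161479 − 1173² = 1937748 − 1375929 = 561819
r = S_xy / √(S_xx·S_yy) = -21321 / √(2891·561819) = -21321 / √1624218729 = -21321 / 40301.5971 = -0.5290
t = r·√(n−2)/√(1−r²) = -0.5290·√10 / √(1−0.279841) = -1.672845 / 0.848622 = -1.971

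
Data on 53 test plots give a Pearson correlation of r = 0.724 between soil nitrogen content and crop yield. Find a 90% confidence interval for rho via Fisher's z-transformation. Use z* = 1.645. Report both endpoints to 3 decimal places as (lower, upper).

(0.594, 0.817)

z_r = atanh(0.724) = 0.916001;  SE = 1/√(n−3) = 1/√50 = 0.141421
z-limits: 0.916001 ± 1.645·0.141421 = 0.916001 ± 0.232638 = [0.683363, 1.148639]
ρ-limits: (tanh 0.683363, tanh 1.148639) = (0.594, 0.817)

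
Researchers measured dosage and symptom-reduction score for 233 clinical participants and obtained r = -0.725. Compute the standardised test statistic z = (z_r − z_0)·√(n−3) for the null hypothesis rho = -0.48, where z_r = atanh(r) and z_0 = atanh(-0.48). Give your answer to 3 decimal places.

-5.992

z_r = atanh(-0.725) = -0.918106,  z_0 = atanh(-0.48) = -0.522984
SE = 1/√(n−3) = 1/√230 = 0.065938
z = (z_r − z_0)/SE = (-0.918106 − (-0.522984)) / 0.065938 = -0.395122 / 0.065938 = -5.992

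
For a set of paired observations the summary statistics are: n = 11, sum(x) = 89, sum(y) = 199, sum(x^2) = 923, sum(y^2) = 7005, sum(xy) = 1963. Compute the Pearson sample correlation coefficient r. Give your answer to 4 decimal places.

S_xy = nΣxy − ΣxΣy = 11·1963 − 89·199 = 21593 − 17711 = 3882
S_xx = nΣx² − (Σx)² = 11·923 − 89² = 10153 − 7921 = 2232
S_yy = nΣy² − (Σy)² = 11·7005 − 199² = 77055 − 39601 = 37454
r = S_xy / √(S_xx·S_yy) = 3882 / √(2232·37454) = 3882 / √83597328 = 3882 / 9143.1574 = 0.4246

0.4246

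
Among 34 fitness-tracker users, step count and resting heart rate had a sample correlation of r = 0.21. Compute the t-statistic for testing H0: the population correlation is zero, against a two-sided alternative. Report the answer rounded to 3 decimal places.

1.215

1 − r² = 1 − 0.0441 = 0.9559;  √(1−r²) = 0.977701
√(n−2) = √32 = 5.656854
t = r·√(n−2)/√(1−r²) = 0.21 · 5.656854 / 0.977701 = 1.215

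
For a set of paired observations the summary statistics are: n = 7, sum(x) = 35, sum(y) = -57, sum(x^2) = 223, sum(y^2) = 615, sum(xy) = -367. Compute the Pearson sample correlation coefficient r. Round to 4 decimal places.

S_xy = nΣxy − ΣxΣy = 7·(-367) − 35·(-57) = -2569 − (-1995) = -574
S_xx = nΣx² − (Σx)² = 7·223 − 35² = 1561 − 1225 = 336
S_yy = nΣy² − (Σy)² = 7·615 − (-57)² = 4305 − 3249 = 1056
r = S_xy / √(S_xx·S_yy) = -574 / √(336·1056) = -574 / √354816 = -574 / 595.6643 = -0.9636

-0.9636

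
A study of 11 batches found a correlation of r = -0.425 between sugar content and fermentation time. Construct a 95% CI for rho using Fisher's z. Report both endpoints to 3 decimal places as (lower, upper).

z_r = atanh(-0.425) = -0.453779;  SE = 1/√(n−3) = 1/√8 = 0.353553
z-limits: -0.453779 ± 1.960·0.353553 = -0.453779 ± 0.692964 = [-1.146743, 0.239185]
ρ-limits: (tanh -1.146743, tanh 0.239185) = (-0.817, 0.235)

(-0.817, 0.235)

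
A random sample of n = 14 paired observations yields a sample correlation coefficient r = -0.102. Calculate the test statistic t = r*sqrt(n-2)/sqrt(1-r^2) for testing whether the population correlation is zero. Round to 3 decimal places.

t = r·√(n−2) / √(1−r²) with r = -0.102, n = 14
  = -0.102·√12 / √(1 − 0.010404)
  = -0.102·3.464102 / 0.994784
  = -0.353338 / 0.994784 = -0.355

-0.355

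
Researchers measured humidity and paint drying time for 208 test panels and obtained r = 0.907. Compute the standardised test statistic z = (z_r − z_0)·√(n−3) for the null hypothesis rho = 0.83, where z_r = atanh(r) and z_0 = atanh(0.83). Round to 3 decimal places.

Fisher z: atanh(0.907) = 1.510344, atanh(0.83) = 1.188136
z = (z_r − z_0)·√(n−3) = (1.510344 − 1.188136)·√205 = 0.322208 · 14.317821 = 4.613

4.613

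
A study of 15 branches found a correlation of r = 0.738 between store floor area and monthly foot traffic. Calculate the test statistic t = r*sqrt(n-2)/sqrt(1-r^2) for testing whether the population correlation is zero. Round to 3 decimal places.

3.943

1 − r² = 1 − 0.544644 = 0.455356;  √(1−r²) = 0.674801
√(n−2) = √13 = 3.605551
t = r·√(n−2)/√(1−r²) = 0.738 · 3.605551 / 0.674801 = 3.943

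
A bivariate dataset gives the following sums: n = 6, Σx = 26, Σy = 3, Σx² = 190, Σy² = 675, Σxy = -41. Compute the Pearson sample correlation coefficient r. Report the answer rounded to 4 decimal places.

-0.2366

S_xy = nΣxy − ΣxΣy = 6·(-41) − 26·3 = -246 − 78 = -324
S_xx = nΣx² − (Σx)² = 6·190 − 26² = 1140 − 676 = 464
S_yy = nΣy² − (Σy)² = 6·675 − 3² = 4050 − 9 = 4041
r = S_xy / √(S_xx·S_yy) = -324 / √(464·4041) = -324 / √1875024 = -324 / 1369.3152 = -0.2366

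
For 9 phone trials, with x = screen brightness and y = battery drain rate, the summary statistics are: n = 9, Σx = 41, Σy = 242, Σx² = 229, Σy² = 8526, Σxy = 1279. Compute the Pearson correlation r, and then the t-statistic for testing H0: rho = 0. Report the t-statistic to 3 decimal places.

2.009

Numerator: nΣxy − (Σx)(Σy) = 9·1279 − (41)(242) = 1589
Denominator: √[(nΣx²−(Σx)²)(nΣy²−(Σy)²)]
  nΣx²−(Σx)² = 9·229 − 1681 = 380;  nΣy²−(Σy)² = 9·8526 − 58564 = 18170
  √(380·18170) = √6904600 = 2627.6606
r = 1589 / 2627.6606 = 0.6047
t = r·√(n−2)/√(1−r²) = 0.6047·√7 / √(1−0.365662) = 1.599886 / 0.796453 = 2.009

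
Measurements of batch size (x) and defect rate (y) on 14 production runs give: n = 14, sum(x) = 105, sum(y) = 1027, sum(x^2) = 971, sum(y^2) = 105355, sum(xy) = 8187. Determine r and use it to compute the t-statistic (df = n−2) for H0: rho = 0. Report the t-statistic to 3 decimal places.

S_xy = nΣxy − ΣxΣy = 14·8187 − 105·1027 = 114618 − 107835 = 6783
S_xx = nΣx² − (Σx)² = 14·971 − 105² = 13594 − 11025 = 2569
S_yy = nΣy² − (Σy)² = 14·105355 − 1027² = 1474970 − 1054729 = 420241
r = S_xy / √(S_xx·S_yy) = 6783 / √(2569·420241) = 6783 / √1079599129 = 6783 / 32857.2538 = 0.2064
t = r·√(n−2)/√(1−r²) = 0.2064·√12 / √(1−0.042601) = 0.714991 / 0.978468 = 0.731

0.731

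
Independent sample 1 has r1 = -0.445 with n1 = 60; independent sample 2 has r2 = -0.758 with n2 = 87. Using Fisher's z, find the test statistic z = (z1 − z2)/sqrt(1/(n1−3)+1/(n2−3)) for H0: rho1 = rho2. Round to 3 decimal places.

2.990

Fisher z-transforms: z1 = atanh(-0.445) = -0.478448, z2 = atanh(-0.758) = -0.991497; difference d = 0.513049
Var(d) = 1/57 + 1/84 = 0.0175439 + 0.0119048 = 0.0294487
z = d/√Var(d) = 0.513049 / √0.0294487 = 0.513049 / 0.171606 = 2.990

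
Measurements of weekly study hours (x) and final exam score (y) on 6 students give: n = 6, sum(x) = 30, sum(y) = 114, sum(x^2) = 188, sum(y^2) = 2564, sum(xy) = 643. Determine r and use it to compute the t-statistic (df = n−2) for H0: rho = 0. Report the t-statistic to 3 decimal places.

1.475

Numerator: nΣxy − (Σx)(Σy) = 6·643 − (30)(114) = 438
Denominator: √[(nΣx²−(Σx)²)(nΣy²−(Σy)²)]
  nΣx²−(Σx)² = 6·188 − 900 = 228;  nΣy²−(Σy)² = 6·2564 − 12996 = 2388
  √(228·2388) = √544464 = 737.8780
r = 438 / 737.8780 = 0.5936
t = r·√(n−2)/√(1−r²) = 0.5936·√4 / √(1−0.352361) = 1.187200 / 0.804760 = 1.475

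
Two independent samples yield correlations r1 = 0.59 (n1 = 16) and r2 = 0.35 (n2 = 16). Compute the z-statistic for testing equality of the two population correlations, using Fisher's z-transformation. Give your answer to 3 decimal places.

Fisher z-transforms: z1 = atanh(0.59) = 0.677666, z2 = atanh(0.35) = 0.365444; difference d = 0.312222
Var(d) = 1/13 + 1/13 = 0.0769231 + 0.0769231 = 0.1538462
z = d/√Var(d) = 0.312222 / √0.1538462 = 0.312222 / 0.392232 = 0.796

0.796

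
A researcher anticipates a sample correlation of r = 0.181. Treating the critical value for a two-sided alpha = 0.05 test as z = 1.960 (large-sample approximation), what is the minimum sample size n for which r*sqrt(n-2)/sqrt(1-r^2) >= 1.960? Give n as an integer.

r√(n−2)/√(1−r²) ≥ 1.960  ⇔  n−2 ≥ (1.960)²·(1−r²)/r²
(1−r²)/r² = (1−0.032761)/0.032761 = 29.5241
n ≥ 2 + 3.8416·29.5241 = 2 + 113.4198 = 115.4198
⌈115.4198⌉ = 116

116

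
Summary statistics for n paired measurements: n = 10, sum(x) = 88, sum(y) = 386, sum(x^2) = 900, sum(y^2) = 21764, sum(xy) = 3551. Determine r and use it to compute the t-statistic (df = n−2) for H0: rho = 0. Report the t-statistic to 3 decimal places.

0.476

Numerator: nΣxy − (Σx)(Σy) = 10·3551 − (88)(386) = 1542
Denominator: √[(nΣx²−(Σx)²)(nΣy²−(Σy)²)]
  nΣx²−(Σx)² = 10·900 − 7744 = 1256;  nΣy²−(Σy)² = 10·21764 − 148996 = 68644
  √(1256·68644) = √86216864 = 9285.3037
r = 1542 / 9285.3037 = 0.1661
t = r·√(n−2)/√(1−r²) = 0.1661·√8 / √(1−0.027589) = 0.469802 / 0.986109 = 0.476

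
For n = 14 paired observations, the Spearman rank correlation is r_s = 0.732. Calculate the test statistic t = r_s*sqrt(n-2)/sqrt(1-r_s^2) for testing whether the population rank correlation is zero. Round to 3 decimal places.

1 − r_s² = 1 − 0.535824 = 0.464176;  √(1−r_s²) = 0.681305
√(n−2) = √12 = 3.464102
t = r_s·√(n−2)/√(1−r_s²) = 0.732 · 3.464102 / 0.681305 = 3.722

3.722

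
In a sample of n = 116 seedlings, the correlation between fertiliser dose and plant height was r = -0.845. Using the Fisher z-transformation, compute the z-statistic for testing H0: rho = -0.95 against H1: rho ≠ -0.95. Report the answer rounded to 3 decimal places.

Fisher z: atanh(-0.845) = -1.238405, atanh(-0.95) = -1.831781
z = (z_r − z_0)·√(n−3) = (-1.238405 − (-1.831781))·√113 = 0.593376 · 10.630146 = 6.308

6.308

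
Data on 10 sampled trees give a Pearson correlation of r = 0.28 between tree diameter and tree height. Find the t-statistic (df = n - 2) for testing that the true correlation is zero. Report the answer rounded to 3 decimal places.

0.825

1 − r² = 1 − 0.0784 = 0.9216;  √(1−r²) = 0.960000
√(n−2) = √8 = 2.828427
t = r·√(n−2)/√(1−r²) = 0.28 · 2.828427 / 0.960000 = 0.825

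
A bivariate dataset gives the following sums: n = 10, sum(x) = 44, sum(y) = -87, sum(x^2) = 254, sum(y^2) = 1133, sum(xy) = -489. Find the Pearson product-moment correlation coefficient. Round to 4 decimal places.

S_xy = nΣxy − ΣxΣy = 10·(-489) − 44·(-87) = -4890 − (-3828) = -1062
S_xx = nΣx² − (Σx)² = 10·254 − 44² = 2540 − 1936 = 604
S_yy = nΣy² − (Σy)² = 10·1133 − (-87)² = 11330 − 7569 = 3761
r = S_xy / √(S_xx·S_yy) = -1062 / √(604·3761) = -1062 / √2271644 = -1062 / 1507.1974 = -0.7046

-0.7046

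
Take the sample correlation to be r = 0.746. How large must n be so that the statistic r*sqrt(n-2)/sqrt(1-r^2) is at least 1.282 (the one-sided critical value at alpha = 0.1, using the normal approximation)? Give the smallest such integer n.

4

r√(n−2)/√(1−r²) ≥ 1.282  ⇔  n−2 ≥ (1.282)²·(1−r²)/r²
(1−r²)/r² = (1−0.556516)/0.556516 = 0.7969
n ≥ 2 + 1.643524·0.7969 = 2 + 1.3097 = 3.3097
⌈3.3097⌉ = 4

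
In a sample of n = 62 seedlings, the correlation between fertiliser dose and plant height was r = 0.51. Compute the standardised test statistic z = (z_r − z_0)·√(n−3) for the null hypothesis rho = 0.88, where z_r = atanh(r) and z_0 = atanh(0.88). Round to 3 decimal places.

-6.245

z_r = atanh(0.51) = 0.562730,  z_0 = atanh(0.88) = 1.375768
SE = 1/√(n−3) = 1/√59 = 0.130189
z = (z_r − z_0)/SE = (0.562730 − 1.375768) / 0.130189 = -0.813038 / 0.130189 = -6.245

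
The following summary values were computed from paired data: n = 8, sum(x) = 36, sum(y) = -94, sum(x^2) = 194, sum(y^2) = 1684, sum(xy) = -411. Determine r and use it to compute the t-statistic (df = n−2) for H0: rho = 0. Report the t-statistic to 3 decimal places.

Numerator: nΣxy − (Σx)(Σy) = 8·(-411) − (36)(-94) = 96
Denominator: √[(nΣx²−(Σx)²)(nΣy²−(Σy)²)]
  nΣx²−(Σx)² = 8·194 − 1296 = 256;  nΣy²−(Σy)² = 8·1684 − 8836 = 4636
  √(256·4636) = √1186816 = 1089.4108
r = 96 / 1089.4108 = 0.0881
t = r·√(n−2)/√(1−r²) = 0.0881·√6 / √(1−0.007762) = 0.215800 / 0.996111 = 0.217

0.217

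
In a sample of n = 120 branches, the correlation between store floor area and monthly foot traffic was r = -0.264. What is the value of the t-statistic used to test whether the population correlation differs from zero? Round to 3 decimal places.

t = r·√(n−2) / √(1−r²) with r = -0.264, n = 120
  = -0.264·√118 / √(1 − 0.069696)
  = -0.264·10.862780 / 0.964523
  = -2.867774 / 0.964523 = -2.973

-2.973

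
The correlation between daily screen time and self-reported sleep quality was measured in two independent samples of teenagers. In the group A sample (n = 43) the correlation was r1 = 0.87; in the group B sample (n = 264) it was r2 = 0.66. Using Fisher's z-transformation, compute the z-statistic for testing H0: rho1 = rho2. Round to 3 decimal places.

Fisher z-transforms: z1 = atanh(0.87) = 1.333080, z2 = atanh(0.66) = 0.792814; difference d = 0.540266
Var(d) = 1/40 + 1/261 = 0.0250000 + 0.0038314 = 0.0288314
z = d/√Var(d) = 0.540266 / √0.0288314 = 0.540266 / 0.169798 = 3.182

3.182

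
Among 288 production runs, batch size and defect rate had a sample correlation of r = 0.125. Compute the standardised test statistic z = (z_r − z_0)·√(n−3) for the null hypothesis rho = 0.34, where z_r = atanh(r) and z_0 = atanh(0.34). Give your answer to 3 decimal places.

-3.856

z_r = atanh(0.125) = 0.125657,  z_0 = atanh(0.34) = 0.354093
SE = 1/√(n−3) = 1/√285 = 0.059235
z = (z_r − z_0)/SE = (0.125657 − 0.354093) / 0.059235 = -0.228436 / 0.059235 = -3.856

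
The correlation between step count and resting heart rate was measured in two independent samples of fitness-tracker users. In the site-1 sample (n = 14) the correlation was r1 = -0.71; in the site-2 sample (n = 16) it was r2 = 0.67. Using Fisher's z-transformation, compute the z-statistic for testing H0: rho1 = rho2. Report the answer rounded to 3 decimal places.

-4.145

z1 = atanh(-0.71) = -0.887184,  z2 = atanh(0.67) = 0.810743
SE = √(1/(n1−3) + 1/(n2−3)) = √(1/11 + 1/13) = √(0.0909091 + 0.0769231) = √0.1678322 = 0.409673
z = (z1 − z2)/SE = (-0.887184 − 0.810743) / 0.409673 = -1.697927 / 0.409673 = -4.145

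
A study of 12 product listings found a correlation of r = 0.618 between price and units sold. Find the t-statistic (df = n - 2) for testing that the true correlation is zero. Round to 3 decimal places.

2.486

t = r·√(n−2) / √(1−r²) with r = 0.618, n = 12
  = 0.618·√10 / √(1 − 0.381924)
  = 0.618·3.162278 / 0.786178
  = 1.954288 / 0.786178 = 2.486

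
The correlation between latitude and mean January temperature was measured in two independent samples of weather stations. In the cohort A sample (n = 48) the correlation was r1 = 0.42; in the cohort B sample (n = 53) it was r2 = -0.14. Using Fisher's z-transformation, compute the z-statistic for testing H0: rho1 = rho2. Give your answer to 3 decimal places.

z1 = atanh(0.42) = 0.447692,  z2 = atanh(-0.14) = -0.140926
SE = √(1/(n1−3) + 1/(n2−3)) = √(1/45 + 1/50) = √(0.0222222 + 0.0200000) = √0.0422222 = 0.205480
z = (z1 − z2)/SE = (0.447692 − (-0.140926)) / 0.205480 = 0.588618 / 0.205480 = 2.865

2.865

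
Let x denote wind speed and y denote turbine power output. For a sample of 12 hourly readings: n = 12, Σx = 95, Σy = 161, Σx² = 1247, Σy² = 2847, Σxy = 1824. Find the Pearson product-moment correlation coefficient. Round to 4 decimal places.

0.9423

S_xy = nΣxy − ΣxΣy = 12·1824 − 95·161 = 21888 − 15295 = 6593
S_xx = nΣx² − (Σx)² = 12·1247 − 95² = 14964 − 9025 = 5939
S_yy = nΣy² − (Σy)² = 12·2847 − 161² = 34164 − 25921 = 8243
r = S_xy / √(S_xx·S_yy) = 6593 / √(5939·8243) = 6593 / √48955177 = 6593 / 6996.7976 = 0.9423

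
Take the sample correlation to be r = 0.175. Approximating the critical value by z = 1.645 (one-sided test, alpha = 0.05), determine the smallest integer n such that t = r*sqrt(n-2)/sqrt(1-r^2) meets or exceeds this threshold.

Need r·√(n−2)/√(1−r²) ≥ 1.645
√(n−2) ≥ 1.645·√(1−0.030625) / 0.175 = 1.645·0.984568 / 0.175 = 9.2549
n−2 ≥ 85.6532  ⇒  n ≥ 87.6532
Smallest integer n = 88

88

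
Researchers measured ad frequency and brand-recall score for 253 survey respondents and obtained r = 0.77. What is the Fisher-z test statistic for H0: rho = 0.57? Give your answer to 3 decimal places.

5.895

Fisher z: atanh(0.77) = 1.020328, atanh(0.57) = 0.647523
z = (z_r − z_0)·√(n−3) = (1.020328 − 0.647523)·√250 = 0.372805 · 15.811388 = 5.895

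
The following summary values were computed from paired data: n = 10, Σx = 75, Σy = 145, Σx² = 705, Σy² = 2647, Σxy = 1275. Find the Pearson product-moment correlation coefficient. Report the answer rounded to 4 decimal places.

0.6731

Numerator: nΣxy − (Σx)(Σy) = 10·1275 − (75)(145) = 1875
Denominator: √[(nΣx²−(Σx)²)(nΣy²−(Σy)²)]
  nΣx²−(Σx)² = 10·705 − 5625 = 1425;  nΣy²−(Σy)² = 10·2647 − 21025 = 5445
  √(1425·5445) = √7759125 = 2785.5206
r = 1875 / 2785.5206 = 0.6731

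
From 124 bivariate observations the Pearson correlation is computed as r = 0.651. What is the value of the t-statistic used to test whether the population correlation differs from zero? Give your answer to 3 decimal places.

1 − r² = 1 − 0.423801 = 0.576199;  √(1−r²) = 0.759078
√(n−2) = √122 = 11.045361
t = r·√(n−2)/√(1−r²) = 0.651 · 11.045361 / 0.759078 = 9.473

9.473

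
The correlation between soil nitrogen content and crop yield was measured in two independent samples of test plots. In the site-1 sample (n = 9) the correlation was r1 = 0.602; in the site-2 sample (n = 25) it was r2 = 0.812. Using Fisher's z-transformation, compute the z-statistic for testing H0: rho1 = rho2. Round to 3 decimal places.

z1 = atanh(0.602) = 0.696278,  z2 = atanh(0.812) = 1.132872
SE = √(1/(n1−3) + 1/(n2−3)) = √(1/6 + 1/22) = √(0.1666667 + 0.0454545) = √0.2121212 = 0.460566
z = (z1 − z2)/SE = (0.696278 − 1.132872) / 0.460566 = -0.436594 / 0.460566 = -0.948

-0.948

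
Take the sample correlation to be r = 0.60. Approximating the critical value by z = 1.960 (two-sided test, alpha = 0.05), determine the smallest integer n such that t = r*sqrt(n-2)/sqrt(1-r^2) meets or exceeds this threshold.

Need r·√(n−2)/√(1−r²) ≥ 1.960
√(n−2) ≥ 1.960·√(1−0.3600) / 0.60 = 1.960·0.800000 / 0.60 = 2.6133
n−2 ≥ 6.8293  ⇒  n ≥ 8.8293
Smallest integer n = 9

9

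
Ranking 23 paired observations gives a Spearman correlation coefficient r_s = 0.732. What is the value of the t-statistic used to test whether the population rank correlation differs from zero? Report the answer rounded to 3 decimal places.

4.924

t = r_s·√(n−2) / √(1−r_s²) with r_s = 0.732, n = 23
  = 0.732·√21 / √(1 − 0.535824)
  = 0.732·4.582576 / 0.681305
  = 3.354446 / 0.681305 = 4.924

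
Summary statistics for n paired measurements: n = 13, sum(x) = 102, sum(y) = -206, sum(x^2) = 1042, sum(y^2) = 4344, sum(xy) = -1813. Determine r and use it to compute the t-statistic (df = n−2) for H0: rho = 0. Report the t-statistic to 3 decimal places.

S_xy = nΣxy − ΣxΣy = 13·(-1813) − 102·(-206) = -23569 − (-21012) = -2557
S_xx = nΣx² − (Σx)² = 13·1042 − 102² = 13546 − 10404 = 3142
S_yy = nΣy² − (Σy)² = 13·4344 − (-206)² = 56472 − 42436 = 14036
r = S_xy / √(S_xx·S_yy) = -2557 / √(3142·14036) = -2557 / √44101112 = -2557 / 6640.8668 = -0.3850
t = r·√(n−2)/√(1−r²) = -0.3850·√11 / √(1−0.148225) = -1.276901 / 0.922917 = -1.384

-1.384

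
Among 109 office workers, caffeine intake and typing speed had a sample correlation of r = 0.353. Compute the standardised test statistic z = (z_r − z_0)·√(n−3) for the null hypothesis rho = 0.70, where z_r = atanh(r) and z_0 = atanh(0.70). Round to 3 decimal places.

z_r = atanh(0.353) = 0.368867,  z_0 = atanh(0.70) = 0.867301
SE = 1/√(n−3) = 1/√106 = 0.097129
z = (z_r − z_0)/SE = (0.368867 − 0.867301) / 0.097129 = -0.498434 / 0.097129 = -5.132

-5.132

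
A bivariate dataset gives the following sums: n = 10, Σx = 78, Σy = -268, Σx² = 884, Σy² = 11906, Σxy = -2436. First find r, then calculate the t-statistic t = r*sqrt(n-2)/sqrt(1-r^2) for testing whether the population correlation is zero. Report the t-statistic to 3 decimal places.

-0.899

S_xy = nΣxy − ΣxΣy = 10·(-2436) − 78·(-268) = -24360 − (-20904) = -3456
S_xx = nΣx² − (Σx)² = 10·884 − 78² = 8840 − 6084 = 2756
S_yy = nΣy² − (Σy)² = 10·11906 − (-268)² = 119060 − 71824 = 47236
r = S_xy / √(S_xx·S_yy) = -3456 / √(2756·47236) = -3456 / √130182416 = -3456 / 11409.7509 = -0.3029
t = r·√(n−2)/√(1−r²) = -0.3029·√8 / √(1−0.091748) = -0.856731 / 0.953023 = -0.899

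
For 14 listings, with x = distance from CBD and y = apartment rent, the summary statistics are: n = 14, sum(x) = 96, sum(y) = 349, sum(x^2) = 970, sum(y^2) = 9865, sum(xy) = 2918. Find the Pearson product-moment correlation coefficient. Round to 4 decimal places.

0.8710

S_xy = nΣxy − ΣxΣy = 14·2918 − 96·349 = 40852 − 33504 = 7348
S_xx = nΣx² − (Σx)² = 14·970 − 96² = 13580 − 9216 = 4364
S_yy = nΣy² − (Σy)² = 14·9865 − 349² = 138110 − 121801 = 16309
r = S_xy / √(S_xx·S_yy) = 7348 / √(4364·16309) = 7348 / √71172476 = 7348 / 8436.3781 = 0.8710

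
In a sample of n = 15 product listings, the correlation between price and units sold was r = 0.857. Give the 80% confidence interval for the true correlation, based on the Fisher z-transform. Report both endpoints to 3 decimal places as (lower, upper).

(0.722, 0.929)

Fisher z: z_r = atanh(r) = ½·ln((1+0.857)/(1−0.857)) = 1.281936
SE(z) = 1/√(n−3) = 1/√12 = 0.288675
80% ⇒ z* = 1.282; margin = 1.282·0.288675 = 0.370081
CI on z-scale: (0.911855, 1.652017)
Back-transform: tanh(0.911855) = 0.722021, tanh(1.652017) = 0.929134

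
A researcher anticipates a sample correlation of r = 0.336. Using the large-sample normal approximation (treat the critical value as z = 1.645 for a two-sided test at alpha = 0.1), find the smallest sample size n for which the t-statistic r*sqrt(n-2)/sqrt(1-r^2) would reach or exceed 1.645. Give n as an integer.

r√(n−2)/√(1−r²) ≥ 1.645  ⇔  n−2 ≥ (1.645)²·(1−r²)/r²
(1−r²)/r² = (1−0.112896)/0.112896 = 7.8577
n ≥ 2 + 2.706025·7.8577 = 2 + 21.2631 = 23.2631
⌈23.2631⌉ = 24

24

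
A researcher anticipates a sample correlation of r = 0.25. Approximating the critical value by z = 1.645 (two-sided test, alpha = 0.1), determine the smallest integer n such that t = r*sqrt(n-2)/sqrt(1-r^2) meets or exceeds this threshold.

43

r√(n−2)/√(1−r²) ≥ 1.645  ⇔  n−2 ≥ (1.645)²·(1−r²)/r²
(1−r²)/r² = (1−0.0625)/0.0625 = 15.0000
n ≥ 2 + 2.706025·15.0000 = 2 + 40.5904 = 42.5904
⌈42.5904⌉ = 43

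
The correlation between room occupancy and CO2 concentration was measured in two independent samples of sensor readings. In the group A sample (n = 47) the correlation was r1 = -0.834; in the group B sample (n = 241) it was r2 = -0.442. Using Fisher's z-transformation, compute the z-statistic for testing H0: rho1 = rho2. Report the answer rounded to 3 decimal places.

z1 = atanh(-0.834) = -1.201133,  z2 = atanh(-0.442) = -0.474714
SE = √(1/(n1−3) + 1/(n2−3)) = √(1/44 + 1/238) = √(0.0227273 + 0.0042017) = √0.0269290 = 0.164101
z = (z1 − z2)/SE = (-1.201133 − (-0.474714)) / 0.164101 = -0.726419 / 0.164101 = -4.427

-4.427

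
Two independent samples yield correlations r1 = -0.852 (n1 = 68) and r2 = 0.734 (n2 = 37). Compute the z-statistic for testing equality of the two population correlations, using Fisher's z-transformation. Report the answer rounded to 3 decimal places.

-10.398

Fisher z-transforms: z1 = atanh(-0.852) = -1.263405, z2 = atanh(0.734) = 0.937345; difference d = -2.200750
Var(d) = 1/65 + 1/34 = 0.0153846 + 0.0294118 = 0.0447964
z = d/√Var(d) = -2.200750 / √0.0447964 = -2.200750 / 0.211652 = -10.398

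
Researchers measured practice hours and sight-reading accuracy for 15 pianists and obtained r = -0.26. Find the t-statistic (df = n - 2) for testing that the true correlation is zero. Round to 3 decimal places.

-0.971

t = r·√(n−2) / √(1−r²) with r = -0.26, n = 15
  = -0.26·√13 / √(1 − 0.0676)
  = -0.26·3.605551 / 0.965609
  = -0.937443 / 0.965609 = -0.971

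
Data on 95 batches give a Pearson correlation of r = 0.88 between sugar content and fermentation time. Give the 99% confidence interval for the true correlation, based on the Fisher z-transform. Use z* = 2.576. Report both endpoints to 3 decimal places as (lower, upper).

(0.803, 0.928)

z_r = atanh(0.88) = 1.375768;  SE = 1/√(n−3) = 1/√92 = 0.104257
z-limits: 1.375768 ± 2.576·0.104257 = 1.375768 ± 0.268566 = [1.107202, 1.644334]
ρ-limits: (tanh 1.107202, tanh 1.644334) = (0.803, 0.928)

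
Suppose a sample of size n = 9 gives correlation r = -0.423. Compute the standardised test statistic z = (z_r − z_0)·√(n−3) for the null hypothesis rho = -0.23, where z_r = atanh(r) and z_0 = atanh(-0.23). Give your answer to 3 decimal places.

Fisher z: atanh(-0.423) = -0.451340, atanh(-0.23) = -0.234189
z = (z_r − z_0)·√(n−3) = (-0.451340 − (-0.234189))·√6 = -0.217151 · 2.449490 = -0.532

-0.532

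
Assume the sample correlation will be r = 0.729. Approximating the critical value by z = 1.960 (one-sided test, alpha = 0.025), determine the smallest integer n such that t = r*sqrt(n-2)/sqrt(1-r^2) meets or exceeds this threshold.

r√(n−2)/√(1−r²) ≥ 1.960  ⇔  n−2 ≥ (1.960)²·(1−r²)/r²
(1−r²)/r² = (1−0.531441)/0.531441 = 0.8817
n ≥ 2 + 3.8416·0.8817 = 2 + 3.3871 = 5.3871
⌈5.3871⌉ = 6

6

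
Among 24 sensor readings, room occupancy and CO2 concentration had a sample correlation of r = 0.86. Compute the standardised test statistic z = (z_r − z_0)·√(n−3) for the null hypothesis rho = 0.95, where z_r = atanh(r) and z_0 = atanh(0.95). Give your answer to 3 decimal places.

-2.467

Fisher z: atanh(0.86) = 1.293345, atanh(0.95) = 1.831781
z = (z_r − z_0)·√(n−3) = (1.293345 − 1.831781)·√21 = -0.538436 · 4.582576 = -2.467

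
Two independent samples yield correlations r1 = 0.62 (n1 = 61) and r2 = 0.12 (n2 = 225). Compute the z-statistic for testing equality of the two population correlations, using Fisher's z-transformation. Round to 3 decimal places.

4.099

z1 = atanh(0.62) = 0.725005,  z2 = atanh(0.12) = 0.120581
SE = √(1/(n1−3) + 1/(n2−3)) = √(1/58 + 1/222) = √(0.0172414 + 0.0045045) = √0.0217459 = 0.147465
z = (z1 − z2)/SE = (0.725005 − 0.120581) / 0.147465 = 0.604424 / 0.147465 = 4.099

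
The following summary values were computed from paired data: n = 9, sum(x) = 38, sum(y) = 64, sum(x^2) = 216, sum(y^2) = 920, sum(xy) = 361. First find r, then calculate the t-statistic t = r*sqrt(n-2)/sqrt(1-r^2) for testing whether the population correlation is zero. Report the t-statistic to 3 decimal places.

1.811

Numerator: nΣxy − (Σx)(Σy) = 9·361 − (38)(64) = 817
Denominator: √[(nΣx²−(Σx)²)(nΣy²−(Σy)²)]
  nΣx²−(Σx)² = 9·216 − 1444 = 500;  nΣy²−(Σy)² = 9·920 − 4096 = 4184
  √(500·4184) = √2092000 = 1446.3748
r = 817 / 1446.3748 = 0.5649
t = r·√(n−2)/√(1−r²) = 0.5649·√7 / √(1−0.319112) = 1.494585 / 0.825159 = 1.811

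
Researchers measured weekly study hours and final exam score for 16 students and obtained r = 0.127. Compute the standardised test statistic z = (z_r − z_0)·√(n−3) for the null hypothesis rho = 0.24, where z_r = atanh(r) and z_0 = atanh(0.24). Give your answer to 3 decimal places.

z_r = atanh(0.127) = 0.127689,  z_0 = atanh(0.24) = 0.244774
SE = 1/√(n−3) = 1/√13 = 0.277350
z = (z_r − z_0)/SE = (0.127689 − 0.244774) / 0.277350 = -0.117085 / 0.277350 = -0.422

-0.422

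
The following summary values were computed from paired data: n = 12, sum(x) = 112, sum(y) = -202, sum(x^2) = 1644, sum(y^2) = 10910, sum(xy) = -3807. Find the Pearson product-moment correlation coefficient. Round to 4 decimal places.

Numerator: nΣxy − (Σx)(Σy) = 12·(-3807) − (112)(-202) = -23060
Denominator: √[(nΣx²−(Σx)²)(nΣy²−(Σy)²)]
  nΣx²−(Σx)² = 12·1644 − 12544 = 7184;  nΣy²−(Σy)² = 12·10910 − 40804 = 90116
  √(7184·90116) = √647393344 = 25443.9255
r = -23060 / 25443.9255 = -0.9063

-0.9063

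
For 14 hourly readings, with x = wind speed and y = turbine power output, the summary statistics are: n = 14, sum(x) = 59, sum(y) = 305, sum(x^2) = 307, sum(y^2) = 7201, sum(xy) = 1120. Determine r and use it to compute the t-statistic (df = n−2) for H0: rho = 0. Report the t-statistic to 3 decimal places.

-8.002

Numerator: nΣxy − (Σx)(Σy) = 14·1120 − (59)(305) = -2315
Denominator: √[(nΣx²−(Σx)²)(nΣy²−(Σy)²)]
  nΣx²−(Σx)² = 14·307 − 3481 = 817;  nΣy²−(Σy)² = 14·7201 − 93025 = 7789
  √(817·7789) = √6363613 = 2522.6203
r = -2315 / 2522.6203 = -0.9177
t = r·√(n−2)/√(1−r²) = -0.9177·√12 / √(1−0.842173) = -3.179006 / 0.397274 = -8.002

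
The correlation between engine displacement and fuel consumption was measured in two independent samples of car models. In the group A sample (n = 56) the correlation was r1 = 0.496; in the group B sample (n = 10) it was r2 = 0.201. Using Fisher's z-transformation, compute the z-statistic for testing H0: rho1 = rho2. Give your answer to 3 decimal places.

Fisher z-transforms: z1 = atanh(0.496) = 0.543987, z2 = atanh(0.201) = 0.203774; difference d = 0.340213
Var(d) = 1/53 + 1/7 = 0.0188679 + 0.1428571 = 0.1617250
z = d/√Var(d) = 0.340213 / √0.1617250 = 0.340213 / 0.402150 = 0.846

0.846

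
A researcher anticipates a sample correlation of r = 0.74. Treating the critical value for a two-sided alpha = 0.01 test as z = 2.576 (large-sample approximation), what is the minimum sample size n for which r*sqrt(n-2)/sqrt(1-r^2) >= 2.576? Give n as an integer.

8

Need r·√(n−2)/√(1−r²) ≥ 2.576
√(n−2) ≥ 2.576·√(1−0.5476) / 0.74 = 2.576·0.672607 / 0.74 = 2.3414
n−2 ≥ 5.4822  ⇒  n ≥ 7.4822
Smallest integer n = 8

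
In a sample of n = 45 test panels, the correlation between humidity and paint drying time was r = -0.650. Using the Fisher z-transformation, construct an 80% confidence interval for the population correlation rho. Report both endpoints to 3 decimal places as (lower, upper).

(-0.750, -0.521)

z_r = atanh(-0.650) = -0.775299;  SE = 1/√(n−3) = 1/√42 = 0.154303
z-limits: -0.775299 ± 1.282·0.154303 = -0.775299 ± 0.197816 = [-0.973115, -0.577483]
ρ-limits: (tanh -0.973115, tanh -0.577483) = (-0.750, -0.521)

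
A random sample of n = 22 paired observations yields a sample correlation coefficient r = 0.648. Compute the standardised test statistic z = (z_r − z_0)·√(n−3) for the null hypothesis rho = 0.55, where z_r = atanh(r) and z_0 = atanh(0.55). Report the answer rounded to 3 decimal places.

z_r = atanh(0.648) = 0.771843,  z_0 = atanh(0.55) = 0.618381
SE = 1/√(n−3) = 1/√19 = 0.229416
z = (z_r − z_0)/SE = (0.771843 − 0.618381) / 0.229416 = 0.153462 / 0.229416 = 0.669

0.669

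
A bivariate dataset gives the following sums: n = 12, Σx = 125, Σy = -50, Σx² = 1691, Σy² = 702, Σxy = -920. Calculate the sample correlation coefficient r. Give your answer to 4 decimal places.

-0.9110

S_xy = nΣxy − ΣxΣy = 12·(-920) − 125·(-50) = -11040 − (-6250) = -4790
S_xx = nΣx² − (Σx)² = 12·1691 − 125² = 20292 − 15625 = 4667
S_yy = nΣy² − (Σy)² = 12·702 − (-50)² = 8424 − 2500 = 5924
r = S_xy / √(S_xx·S_yy) = -4790 / √(4667·5924) = -4790 / √27647308 = -4790 / 5258.0707 = -0.9110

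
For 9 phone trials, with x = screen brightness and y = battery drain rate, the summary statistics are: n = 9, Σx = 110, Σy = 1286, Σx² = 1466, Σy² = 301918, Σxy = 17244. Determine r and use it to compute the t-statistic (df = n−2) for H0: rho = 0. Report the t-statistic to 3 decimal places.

1.164

Numerator: nΣxy − (Σx)(Σy) = 9·17244 − (110)(1286) = 13736
Denominator: √[(nΣx²−(Σx)²)(nΣy²−(Σy)²)]
  nΣx²−(Σx)² = 9·1466 − 12100 = 1094;  nΣy²−(Σy)² = 9·301918 − 1653796 = 1063466
  √(1094·1063466) = √1163431804 = 34109.1161
r = 13736 / 34109.1161 = 0.4027
t = r·√(n−2)/√(1−r²) = 0.4027·√7 / √(1−0.162167) = 1.065444 / 0.915332 = 1.164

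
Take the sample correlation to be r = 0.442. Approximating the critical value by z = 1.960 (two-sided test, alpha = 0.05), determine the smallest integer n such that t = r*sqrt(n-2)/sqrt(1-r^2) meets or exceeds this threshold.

18

r√(n−2)/√(1−r²) ≥ 1.960  ⇔  n−2 ≥ (1.960)²·(1−r²)/r²
(1−r²)/r² = (1−0.195364)/0.195364 = 4.1187
n ≥ 2 + 3.8416·4.1187 = 2 + 15.8224 = 17.8224
⌈17.8224⌉ = 18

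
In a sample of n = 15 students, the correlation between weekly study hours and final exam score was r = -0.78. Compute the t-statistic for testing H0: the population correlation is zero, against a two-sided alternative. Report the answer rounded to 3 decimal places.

1 − r² = 1 − 0.6084 = 0.3916;  √(1−r²) = 0.625780
√(n−2) = √13 = 3.605551
t = r·√(n−2)/√(1−r²) = -0.78 · 3.605551 / 0.625780 = -4.494

-4.494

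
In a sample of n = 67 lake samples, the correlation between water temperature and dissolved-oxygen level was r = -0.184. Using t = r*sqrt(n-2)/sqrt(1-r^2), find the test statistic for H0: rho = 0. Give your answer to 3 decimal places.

-1.509

1 − r² = 1 − 0.033856 = 0.966144;  √(1−r²) = 0.982926
√(n−2) = √65 = 8.062258
t = r·√(n−2)/√(1−r²) = -0.184 · 8.062258 / 0.982926 = -1.509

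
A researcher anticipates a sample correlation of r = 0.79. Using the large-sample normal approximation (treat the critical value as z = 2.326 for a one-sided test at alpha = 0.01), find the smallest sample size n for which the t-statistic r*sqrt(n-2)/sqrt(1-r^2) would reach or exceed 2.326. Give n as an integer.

6

r√(n−2)/√(1−r²) ≥ 2.326  ⇔  n−2 ≥ (2.326)²·(1−r²)/r²
(1−r²)/r² = (1−0.6241)/0.6241 = 0.6023
n ≥ 2 + 5.410276·0.6023 = 2 + 3.2586 = 5.2586
⌈5.2586⌉ = 6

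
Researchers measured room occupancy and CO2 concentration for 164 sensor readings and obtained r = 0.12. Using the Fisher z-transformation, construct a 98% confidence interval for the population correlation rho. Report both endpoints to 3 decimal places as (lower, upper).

(-0.063, 0.295)

z_r = atanh(0.12) = 0.120581;  SE = 1/√(n−3) = 1/√161 = 0.078811
z-limits: 0.120581 ± 2.326·0.078811 = 0.120581 ± 0.183314 = [-0.062733, 0.303895]
ρ-limits: (tanh -0.062733, tanh 0.303895) = (-0.063, 0.295)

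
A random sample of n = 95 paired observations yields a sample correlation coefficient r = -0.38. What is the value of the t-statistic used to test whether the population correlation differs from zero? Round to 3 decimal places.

t = r·√(n−2) / √(1−r²) with r = -0.38, n = 95
  = -0.38·√93 / √(1 − 0.1444)
  = -0.38·9.643651 / 0.924986
  = -3.664587 / 0.924986 = -3.962

-3.962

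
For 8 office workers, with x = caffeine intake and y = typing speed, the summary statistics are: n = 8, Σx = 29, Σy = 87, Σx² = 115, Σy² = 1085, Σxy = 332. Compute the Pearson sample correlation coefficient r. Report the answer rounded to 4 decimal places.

0.4489

Numerator: nΣxy − (Σx)(Σy) = 8·332 − (29)(87) = 133
Denominator: √[(nΣx²−(Σx)²)(nΣy²−(Σy)²)]
  nΣx²−(Σx)² = 8·115 − 841 = 79;  nΣy²−(Σy)² = 8·1085 − 7569 = 1111
  √(79·1111) = √87769 = 296.2583
r = 133 / 296.2583 = 0.4489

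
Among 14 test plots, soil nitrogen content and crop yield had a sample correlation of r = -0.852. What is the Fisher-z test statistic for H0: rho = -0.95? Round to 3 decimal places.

1.885

Fisher z: atanh(-0.852) = -1.263405, atanh(-0.95) = -1.831781
z = (z_r − z_0)·√(n−3) = (-1.263405 − (-1.831781))·√11 = 0.568376 · 3.316625 = 1.885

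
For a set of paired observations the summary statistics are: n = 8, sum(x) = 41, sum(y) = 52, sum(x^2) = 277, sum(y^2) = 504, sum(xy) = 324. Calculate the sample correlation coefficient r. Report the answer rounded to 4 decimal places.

0.5457

Numerator: nΣxy − (Σx)(Σy) = 8·324 − (41)(52) = 460
Denominator: √[(nΣx²−(Σx)²)(nΣy²−(Σy)²)]
  nΣx²−(Σx)² = 8·277 − 1681 = 535;  nΣy²−(Σy)² = 8·504 − 2704 = 1328
  √(535·1328) = √710480 = 842.8998
r = 460 / 842.8998 = 0.5457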